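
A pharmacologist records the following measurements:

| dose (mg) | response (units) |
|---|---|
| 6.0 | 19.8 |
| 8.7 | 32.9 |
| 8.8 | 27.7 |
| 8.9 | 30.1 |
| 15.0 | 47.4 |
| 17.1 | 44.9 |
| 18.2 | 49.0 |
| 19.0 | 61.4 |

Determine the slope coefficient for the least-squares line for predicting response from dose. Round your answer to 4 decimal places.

n = 8, Σx = 101.7, Σy = 313.2, Σxy = 4453.87, Σx² = 1477.99
Sxx = Σx² − (Σx)²/n = 1477.99 − 1292.86125 = 185.12875
Sxy = Σxy − (Σx)(Σy)/n = 4453.87 − 3981.555 = 472.315
b = Sxy/Sxx = 472.315/185.12875 = 2.551279

2.5513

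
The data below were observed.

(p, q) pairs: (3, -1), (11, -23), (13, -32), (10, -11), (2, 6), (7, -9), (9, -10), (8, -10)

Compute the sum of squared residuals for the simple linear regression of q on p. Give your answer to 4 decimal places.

n = 8, Σx = 63, Σy = -90, Σxy = -1003, Σx² = 597, Σy² = 1992
Sxx = Σx² − (Σx)²/n = 597 − 496.125 = 100.875
Sxy = Σxy − (Σx)(Σy)/n = -1003 − (-708.75) = -294.25
Syy = Σy² − (Σy)²/n = 1992 − 1012.5 = 979.5
b = Sxy/Sxx = -294.25/100.875 = -2.916976
SSE = Syy − b·Sxy = 979.5 − (-2.916976)·(-294.25) = 121.179678

121.1797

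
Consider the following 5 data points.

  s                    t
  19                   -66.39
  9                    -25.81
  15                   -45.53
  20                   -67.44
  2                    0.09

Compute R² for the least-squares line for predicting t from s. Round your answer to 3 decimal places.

0.995

n = 5, Σx = 65, Σy = -205.08, Σxy = -3525.27, Σx² = 1071, Σy² = 11694.9308
Sxx = Σx² − (Σx)²/n = 1071 − 845 = 226
Sxy = Σxy − (Σx)(Σy)/n = -3525.27 − (-2666.04) = -859.23
Syy = Σy² − (Σy)²/n = 11694.9308 − 8411.56128 = 3283.36952
R² = Sxy²/(Sxx·Syy) = (-859.23)²/(226·3283.36952) = 0.994926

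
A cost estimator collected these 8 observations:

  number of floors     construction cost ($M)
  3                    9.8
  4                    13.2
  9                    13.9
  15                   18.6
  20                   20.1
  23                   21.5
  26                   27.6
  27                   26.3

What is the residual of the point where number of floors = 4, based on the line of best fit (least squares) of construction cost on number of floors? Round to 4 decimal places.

n = 8, Σx = 127, Σy = 151, Σxy = 2810.5, Σx² = 2665
Sxx = Σx² − (Σx)²/n = 2665 − 2016.125 = 648.875
Sxy = Σxy − (Σx)(Σy)/n = 2810.5 − 2397.125 = 413.375
b = Sxy/Sxx = 413.375/648.875 = 0.637064
a = ȳ − b·x̄ = 18.875 − 0.637064·15.875 = 8.761607
ŷ(4) = 8.761607 + 0.637064·4 = 11.309863
residual = y − ŷ = 13.2 − 11.309863 = 1.890137

1.8901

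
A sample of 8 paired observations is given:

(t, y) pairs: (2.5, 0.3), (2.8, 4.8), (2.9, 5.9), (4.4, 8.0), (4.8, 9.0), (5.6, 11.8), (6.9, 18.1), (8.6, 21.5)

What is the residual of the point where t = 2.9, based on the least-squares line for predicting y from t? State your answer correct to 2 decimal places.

2.05

n = 8, Σx = 38.5, Σy = 79.4, Σxy = 485.57, Σx² = 217.83
Sxx = Σx² − (Σx)²/n = 217.83 − 185.28125 = 32.54875
Sxy = Σxy − (Σx)(Σy)/n = 485.57 − 382.1125 = 103.4575
b = Sxy/Sxx = 103.4575/32.54875 = 3.178540
a = ȳ − b·x̄ = 9.925 − 3.178540·4.8125 = -5.371723
ŷ(2.9) = -5.371723 + 3.178540·2.9 = 3.846042
residual = y − ŷ = 5.9 − 3.846042 = 2.053958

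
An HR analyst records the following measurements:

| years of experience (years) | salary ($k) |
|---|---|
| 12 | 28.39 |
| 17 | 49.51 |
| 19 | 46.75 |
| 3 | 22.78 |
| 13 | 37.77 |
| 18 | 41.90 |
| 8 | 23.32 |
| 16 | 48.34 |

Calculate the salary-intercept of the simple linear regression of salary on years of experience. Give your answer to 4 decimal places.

13.1893

n = 8, Σx = 106, Σy = 298.76, Σxy = 4344.15, Σx² = 1616
Sxx = Σx² − (Σx)²/n = 1616 − 1404.5 = 211.5
Sxy = Σxy − (Σx)(Σy)/n = 4344.15 − 3958.57 = 385.58
b = Sxy/Sxx = 385.58/211.5 = 1.823073
a = ȳ − b·x̄ = 37.345 − 1.823073·13.25 = 13.189279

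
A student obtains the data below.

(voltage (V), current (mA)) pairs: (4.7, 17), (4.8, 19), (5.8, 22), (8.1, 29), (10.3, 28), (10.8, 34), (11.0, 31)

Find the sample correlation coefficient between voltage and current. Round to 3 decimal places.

n = 7, Σx = 55.5, Σy = 180, Σxy = 1530.2, Σx² = 488.11, Σy² = 4876
Sxx = Σx² − (Σx)²/n = 488.11 − 440.035714 = 48.074286
Sxy = Σxy − (Σx)(Σy)/n = 1530.2 − 1427.142857 = 103.057143
Syy = Σy² − (Σy)²/n = 4876 − 4628.571429 = 247.428571
r = Sxy/√(Sxx·Syy) = 103.057143/√(11894.951837) = 103.057143/109.063980 = 0.944924

0.945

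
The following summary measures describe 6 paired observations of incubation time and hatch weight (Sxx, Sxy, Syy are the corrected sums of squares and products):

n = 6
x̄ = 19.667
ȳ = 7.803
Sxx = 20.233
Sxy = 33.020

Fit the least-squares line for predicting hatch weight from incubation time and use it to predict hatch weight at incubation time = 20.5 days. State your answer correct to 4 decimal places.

9.1624

b = Sxy/Sxx = 33.02/20.233 = 1.631987
a = ȳ − b·x̄ = 7.803 − 1.631987·19.667 = -24.293295
ŷ(20.5) = a + b·20.5 = -24.293295 + 1.631987·20.5 = 9.162445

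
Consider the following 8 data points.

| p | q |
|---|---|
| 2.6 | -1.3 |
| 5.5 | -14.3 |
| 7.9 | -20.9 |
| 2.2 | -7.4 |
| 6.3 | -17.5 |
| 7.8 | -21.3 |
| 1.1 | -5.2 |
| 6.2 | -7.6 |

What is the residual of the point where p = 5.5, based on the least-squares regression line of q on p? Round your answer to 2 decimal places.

-1.00

n = 8, Σx = 39.6, Σy = -95.5, Σxy = -592.65, Σx² = 244.44
Sxx = Σx² − (Σx)²/n = 244.44 − 196.02 = 48.42
Sxy = Σxy − (Σx)(Σy)/n = -592.65 − (-472.725) = -119.925
b = Sxy/Sxx = -119.925/48.42 = -2.476766
a = ȳ − b·x̄ = -11.9375 − (-2.476766)·4.95 = 0.322491
ŷ(5.5) = 0.322491 + (-2.476766)·5.5 = -13.299721
residual = y − ŷ = -14.3 − (-13.299721) = -1.000279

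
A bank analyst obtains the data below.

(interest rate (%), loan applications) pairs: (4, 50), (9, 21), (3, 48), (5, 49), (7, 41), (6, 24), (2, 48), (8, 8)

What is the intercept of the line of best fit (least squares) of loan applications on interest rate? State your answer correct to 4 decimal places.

65.0000

n = 8, Σx = 44, Σy = 289, Σxy = 1369, Σx² = 284
Sxx = Σx² − (Σx)²/n = 284 − 242 = 42
Sxy = Σxy − (Σx)(Σy)/n = 1369 − 1589.5 = -220.5
b = Sxy/Sxx = -220.5/42 = -5.25
a = ȳ − b·x̄ = 36.125 − (-5.25)·5.5 = 65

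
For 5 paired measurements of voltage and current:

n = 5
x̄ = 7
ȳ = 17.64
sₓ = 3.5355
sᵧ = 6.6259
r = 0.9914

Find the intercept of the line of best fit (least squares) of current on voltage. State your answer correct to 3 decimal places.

4.634

b = r · sᵧ/sₓ = 0.9914 · 6.6259/3.5355 = 1.857988
a = ȳ − b·x̄ = 17.64 − 1.857988·7 = 4.634083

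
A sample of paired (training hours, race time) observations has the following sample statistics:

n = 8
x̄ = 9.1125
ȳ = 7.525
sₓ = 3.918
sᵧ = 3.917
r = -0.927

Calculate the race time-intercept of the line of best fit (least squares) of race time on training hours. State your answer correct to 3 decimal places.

b = r · sᵧ/sₓ = -0.927 · 3.917/3.918 = -0.926763
a = ȳ − b·x̄ = 7.525 − (-0.926763)·9.1125 = 15.970131

15.970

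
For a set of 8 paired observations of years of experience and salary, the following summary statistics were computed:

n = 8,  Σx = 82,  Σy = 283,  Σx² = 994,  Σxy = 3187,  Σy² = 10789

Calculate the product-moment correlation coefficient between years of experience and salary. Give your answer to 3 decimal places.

Sxx = Σx² − (Σx)²/n = 994 − 840.5 = 153.5
Sxy = Σxy − (Σx)(Σy)/n = 3187 − 2900.75 = 286.25
Syy = Σy² − (Σy)²/n = 10789 − 10011.125 = 777.875
r = Sxy/√(Sxx·Syy) = 286.25/√(119403.8125) = 286.25/345.548567 = 0.828393

0.828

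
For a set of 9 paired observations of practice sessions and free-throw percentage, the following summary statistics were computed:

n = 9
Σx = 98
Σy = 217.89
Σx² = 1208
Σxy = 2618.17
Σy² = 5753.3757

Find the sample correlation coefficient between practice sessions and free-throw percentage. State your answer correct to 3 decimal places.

Sxx = Σx² − (Σx)²/n = 1208 − 1067.111111 = 140.888889
Sxy = Σxy − (Σx)(Σy)/n = 2618.17 − 2372.58 = 245.59
Syy = Σy² − (Σy)²/n = 5753.3757 − 5275.1169 = 478.2588
r = Sxy/√(Sxx·Syy) = 245.59/√(67381.350933) = 245.59/259.579180 = 0.946108

0.946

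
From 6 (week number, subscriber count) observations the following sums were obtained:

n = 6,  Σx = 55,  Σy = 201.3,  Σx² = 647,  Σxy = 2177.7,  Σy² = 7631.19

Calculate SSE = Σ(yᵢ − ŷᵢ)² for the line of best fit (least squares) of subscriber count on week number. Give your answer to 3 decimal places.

103.785

Sxx = Σx² − (Σx)²/n = 647 − 504.166667 = 142.833333
Sxy = Σxy − (Σx)(Σy)/n = 2177.7 − 1845.25 = 332.45
Syy = Σy² − (Σy)²/n = 7631.19 − 6753.615 = 877.575
b = Sxy/Sxx = 332.45/142.833333 = 2.327538
SSE = Syy − b·Sxy = 877.575 − 2.327538·332.45 = 103.785018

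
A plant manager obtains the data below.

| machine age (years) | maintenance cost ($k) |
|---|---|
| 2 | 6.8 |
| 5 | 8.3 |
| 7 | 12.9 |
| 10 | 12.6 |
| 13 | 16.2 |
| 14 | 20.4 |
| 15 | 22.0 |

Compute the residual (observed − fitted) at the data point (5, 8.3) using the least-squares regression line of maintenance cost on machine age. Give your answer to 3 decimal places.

-0.939

n = 7, Σx = 66, Σy = 99.2, Σxy = 1097.6, Σx² = 768
Sxx = Σx² − (Σx)²/n = 768 − 622.285714 = 145.714286
Sxy = Σxy − (Σx)(Σy)/n = 1097.6 − 935.314286 = 162.285714
b = Sxy/Sxx = 162.285714/145.714286 = 1.113725
a = ȳ − b·x̄ = 14.171429 − 1.113725·9.428571 = 3.670588
ŷ(5) = 3.670588 + 1.113725·5 = 9.239216
residual = y − ŷ = 8.3 − 9.239216 = -0.939216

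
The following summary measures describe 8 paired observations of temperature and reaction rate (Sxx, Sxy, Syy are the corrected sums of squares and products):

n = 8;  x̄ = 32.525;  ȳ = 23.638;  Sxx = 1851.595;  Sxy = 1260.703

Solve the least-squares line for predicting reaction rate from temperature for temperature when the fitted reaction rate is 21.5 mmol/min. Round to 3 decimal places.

29.385

b = Sxy/Sxx = 1260.703/1851.595 = 0.680874
a = ȳ − b·x̄ = 23.638 − 0.680874·32.525 = 1.492571
Set a + b·x = 21.5: x = (21.5 − 1.492571) / 0.680874 = 29.384919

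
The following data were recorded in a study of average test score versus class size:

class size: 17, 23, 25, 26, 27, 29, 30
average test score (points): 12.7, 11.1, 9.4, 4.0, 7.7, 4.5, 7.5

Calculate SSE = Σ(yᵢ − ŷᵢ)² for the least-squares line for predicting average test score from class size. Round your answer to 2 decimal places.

n = 7, Σx = 177, Σy = 56.9, Σxy = 1373.6, Σx² = 4589, Σy² = 524.65
Sxx = Σx² − (Σx)²/n = 4589 − 4475.571429 = 113.428571
Sxy = Σxy − (Σx)(Σy)/n = 1373.6 − 1438.757143 = -65.157143
Syy = Σy² − (Σy)²/n = 524.65 − 462.515714 = 62.134286
b = Sxy/Sxx = -65.157143/113.428571 = -0.574433
SSE = Syy − b·Sxy = 62.134286 − (-0.574433)·(-65.157143) = 24.705856

24.71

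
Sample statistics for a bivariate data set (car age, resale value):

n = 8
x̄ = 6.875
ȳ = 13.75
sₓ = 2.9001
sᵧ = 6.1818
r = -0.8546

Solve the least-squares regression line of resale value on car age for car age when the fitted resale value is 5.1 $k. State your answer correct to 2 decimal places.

11.62

b = r · sᵧ/sₓ = -0.8546 · 6.1818/2.9001 = -1.821650
a = ȳ − b·x̄ = 13.75 − (-1.821650)·6.875 = 26.273842
Set a + b·x = 5.1: x = (5.1 − 26.273842) / (-1.821650) = 11.623443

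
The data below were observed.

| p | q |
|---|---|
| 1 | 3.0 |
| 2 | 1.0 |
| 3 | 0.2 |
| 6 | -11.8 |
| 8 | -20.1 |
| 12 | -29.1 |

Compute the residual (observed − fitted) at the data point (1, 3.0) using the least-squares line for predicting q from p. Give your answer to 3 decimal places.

-1.043

n = 6, Σx = 32, Σy = -56.8, Σxy = -575.2, Σx² = 258
Sxx = Σx² − (Σx)²/n = 258 − 170.666667 = 87.333333
Sxy = Σxy − (Σx)(Σy)/n = -575.2 − (-302.933333) = -272.266667
b = Sxy/Sxx = -272.266667/87.333333 = -3.117557
a = ȳ − b·x̄ = -9.466667 − (-3.117557)·5.333333 = 7.160305
ŷ(1) = 7.160305 + (-3.117557)·1 = 4.042748
residual = y − ŷ = 3.0 − 4.042748 = -1.042748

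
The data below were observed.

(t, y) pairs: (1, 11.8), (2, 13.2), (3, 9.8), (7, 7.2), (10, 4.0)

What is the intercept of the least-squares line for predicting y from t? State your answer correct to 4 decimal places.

13.5105

n = 5, Σx = 23, Σy = 46, Σxy = 158, Σx² = 163
Sxx = Σx² − (Σx)²/n = 163 − 105.8 = 57.2
Sxy = Σxy − (Σx)(Σy)/n = 158 − 211.6 = -53.6
b = Sxy/Sxx = -53.6/57.2 = -0.937063
a = ȳ − b·x̄ = 9.2 − (-0.937063)·4.6 = 13.510490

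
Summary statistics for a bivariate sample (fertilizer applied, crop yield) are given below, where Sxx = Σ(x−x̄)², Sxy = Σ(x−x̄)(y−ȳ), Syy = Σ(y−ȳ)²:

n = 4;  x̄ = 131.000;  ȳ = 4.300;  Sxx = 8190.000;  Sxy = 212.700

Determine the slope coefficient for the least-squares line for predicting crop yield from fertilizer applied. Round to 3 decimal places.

b = Sxy/Sxx = 212.7/8190 = 0.025971

0.026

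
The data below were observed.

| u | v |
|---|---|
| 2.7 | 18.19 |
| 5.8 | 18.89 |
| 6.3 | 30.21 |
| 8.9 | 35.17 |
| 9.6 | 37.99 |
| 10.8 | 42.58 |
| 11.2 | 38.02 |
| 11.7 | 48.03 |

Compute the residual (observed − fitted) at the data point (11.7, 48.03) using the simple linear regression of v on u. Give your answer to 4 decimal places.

n = 8, Σx = 67, Σy = 269.08, Σxy = 2474.354, Σx² = 630.96
Sxx = Σx² − (Σx)²/n = 630.96 − 561.125 = 69.835
Sxy = Σxy − (Σx)(Σy)/n = 2474.354 − 2253.545 = 220.809
b = Sxy/Sxx = 220.809/69.835 = 3.161867
a = ȳ − b·x̄ = 33.635 − 3.161867·8.375 = 7.154362
ŷ(11.7) = 7.154362 + 3.161867·11.7 = 44.148209
residual = y − ŷ = 48.03 − 44.148209 = 3.881791

3.8818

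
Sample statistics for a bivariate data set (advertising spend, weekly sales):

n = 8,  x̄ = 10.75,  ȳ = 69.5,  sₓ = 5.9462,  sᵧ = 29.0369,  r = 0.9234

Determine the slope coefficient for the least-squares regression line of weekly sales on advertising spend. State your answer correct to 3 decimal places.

4.509

b = r · sᵧ/sₓ = 0.9234 · 29.0369/5.9462 = 4.509212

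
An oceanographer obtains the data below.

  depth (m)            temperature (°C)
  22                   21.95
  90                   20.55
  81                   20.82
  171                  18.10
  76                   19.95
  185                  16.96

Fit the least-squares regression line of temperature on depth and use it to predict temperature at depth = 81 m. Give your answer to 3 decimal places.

n = 6, Σx = 625, Σy = 118.33, Σxy = 11767.72, Σx² = 84387
Sxx = Σx² − (Σx)²/n = 84387 − 65104.166667 = 19282.833333
Sxy = Σxy − (Σx)(Σy)/n = 11767.72 − 12326.041667 = -558.321667
b = Sxy/Sxx = -558.321667/19282.833333 = -0.028954
a = ȳ − b·x̄ = 19.721667 − (-0.028954)·104.166667 = 22.737744
ŷ(81) = a + b·81 = 22.737744 + (-0.028954)·81 = 20.392442

20.392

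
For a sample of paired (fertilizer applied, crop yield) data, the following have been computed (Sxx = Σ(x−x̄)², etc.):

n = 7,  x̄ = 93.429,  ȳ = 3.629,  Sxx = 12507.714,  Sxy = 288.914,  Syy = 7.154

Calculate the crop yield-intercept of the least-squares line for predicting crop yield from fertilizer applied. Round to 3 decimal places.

1.471

b = Sxy/Sxx = 288.914/12507.714 = 0.023099
a = ȳ − b·x̄ = 3.629 − 0.023099·93.429 = 1.470896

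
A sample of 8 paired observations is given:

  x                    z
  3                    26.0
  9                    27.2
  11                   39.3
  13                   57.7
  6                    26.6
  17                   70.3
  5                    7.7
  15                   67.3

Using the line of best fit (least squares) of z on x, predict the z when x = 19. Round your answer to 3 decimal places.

n = 8, Σx = 79, Σy = 322.1, Σxy = 3907.9, Σx² = 955
Sxx = Σx² − (Σx)²/n = 955 − 780.125 = 174.875
Sxy = Σxy − (Σx)(Σy)/n = 3907.9 − 3180.7375 = 727.1625
b = Sxy/Sxx = 727.1625/174.875 = 4.158184
a = ȳ − b·x̄ = 40.2625 − 4.158184·9.875 = -0.799571
ŷ(19) = a + b·19 = -0.799571 + 4.158184·19 = 78.205933

78.206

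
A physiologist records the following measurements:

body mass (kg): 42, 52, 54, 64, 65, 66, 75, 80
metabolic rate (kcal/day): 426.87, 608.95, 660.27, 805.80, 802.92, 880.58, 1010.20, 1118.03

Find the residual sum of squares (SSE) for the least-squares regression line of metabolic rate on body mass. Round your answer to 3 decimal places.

n = 8, Σx = 498, Σy = 6313.62, Σxy = 412335.2, Σx² = 32086, Σy² = 5328904.996
Sxx = Σx² − (Σx)²/n = 32086 − 31000.5 = 1085.5
Sxy = Σxy − (Σx)(Σy)/n = 412335.2 − 393022.845 = 19312.355
Syy = Σy² − (Σy)²/n = 5328904.996 − 4982724.68805 = 346180.30795
b = Sxy/Sxx = 19312.355/1085.5 = 17.791207
SSE = Syy − b·Sxy = 346180.30795 − 17.791207·19312.355 = 2590.206019

2590.206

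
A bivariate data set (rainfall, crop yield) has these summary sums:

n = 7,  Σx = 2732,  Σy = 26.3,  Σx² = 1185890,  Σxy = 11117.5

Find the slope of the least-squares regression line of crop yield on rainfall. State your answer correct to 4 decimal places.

0.0071

Sxx = Σx² − (Σx)²/n = 1185890 − 1066260.571429 = 119629.428571
Sxy = Σxy − (Σx)(Σy)/n = 11117.5 − 10264.514286 = 852.985714
b = Sxy/Sxx = 852.985714/119629.428571 = 0.007130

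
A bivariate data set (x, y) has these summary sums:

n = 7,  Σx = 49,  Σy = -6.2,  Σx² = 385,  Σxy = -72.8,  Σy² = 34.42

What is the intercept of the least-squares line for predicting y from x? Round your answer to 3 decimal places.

Sxx = Σx² − (Σx)²/n = 385 − 343 = 42
Sxy = Σxy − (Σx)(Σy)/n = -72.8 − (-43.4) = -29.4
b = Sxy/Sxx = -29.4/42 = -0.7
a = ȳ − b·x̄ = -0.885714 − (-0.7)·7 = 4.014286

4.014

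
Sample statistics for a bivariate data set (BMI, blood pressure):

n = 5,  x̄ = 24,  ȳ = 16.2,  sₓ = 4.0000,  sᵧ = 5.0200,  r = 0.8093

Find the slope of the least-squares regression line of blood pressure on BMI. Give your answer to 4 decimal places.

1.0157

b = r · sᵧ/sₓ = 0.8093 · 5.02/4 = 1.015672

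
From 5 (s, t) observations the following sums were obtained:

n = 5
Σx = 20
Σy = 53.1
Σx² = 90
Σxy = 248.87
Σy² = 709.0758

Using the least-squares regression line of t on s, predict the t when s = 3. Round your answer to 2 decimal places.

6.97

Sxx = Σx² − (Σx)²/n = 90 − 80 = 10
Sxy = Σxy − (Σx)(Σy)/n = 248.87 − 212.4 = 36.47
b = Sxy/Sxx = 36.47/10 = 3.647
a = ȳ − b·x̄ = 10.62 − 3.647·4 = -3.968
ŷ(3) = a + b·3 = -3.968 + 3.647·3 = 6.973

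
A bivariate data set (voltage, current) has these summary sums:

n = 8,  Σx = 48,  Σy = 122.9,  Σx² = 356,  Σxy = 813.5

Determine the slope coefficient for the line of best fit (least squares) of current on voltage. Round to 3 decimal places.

1.119

Sxx = Σx² − (Σx)²/n = 356 − 288 = 68
Sxy = Σxy − (Σx)(Σy)/n = 813.5 − 737.4 = 76.1
b = Sxy/Sxx = 76.1/68 = 1.119118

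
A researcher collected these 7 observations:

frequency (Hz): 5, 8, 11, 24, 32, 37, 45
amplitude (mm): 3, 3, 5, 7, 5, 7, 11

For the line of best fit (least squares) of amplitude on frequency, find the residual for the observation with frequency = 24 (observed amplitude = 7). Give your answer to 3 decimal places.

n = 7, Σx = 162, Σy = 41, Σxy = 1176, Σx² = 5204
Sxx = Σx² − (Σx)²/n = 5204 − 3749.142857 = 1454.857143
Sxy = Σxy − (Σx)(Σy)/n = 1176 − 948.857143 = 227.142857
b = Sxy/Sxx = 227.142857/1454.857143 = 0.156127
a = ȳ − b·x̄ = 5.857143 − 0.156127·23.142857 = 2.243912
ŷ(24) = 2.243912 + 0.156127·24 = 5.990966
residual = y − ŷ = 7 − 5.990966 = 1.009034

1.009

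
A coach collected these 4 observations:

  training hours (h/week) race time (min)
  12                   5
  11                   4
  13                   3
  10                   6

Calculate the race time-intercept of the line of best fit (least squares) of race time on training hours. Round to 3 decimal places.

13.700

n = 4, Σx = 46, Σy = 18, Σxy = 203, Σx² = 534
Sxx = Σx² − (Σx)²/n = 534 − 529 = 5
Sxy = Σxy − (Σx)(Σy)/n = 203 − 207 = -4
b = Sxy/Sxx = -4/5 = -0.8
a = ȳ − b·x̄ = 4.5 − (-0.8)·11.5 = 13.7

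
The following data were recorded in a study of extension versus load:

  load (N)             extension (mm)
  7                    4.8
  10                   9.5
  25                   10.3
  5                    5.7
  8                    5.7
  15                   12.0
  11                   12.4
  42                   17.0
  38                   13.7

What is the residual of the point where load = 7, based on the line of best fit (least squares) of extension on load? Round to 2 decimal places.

n = 9, Σx = 161, Σy = 91.1, Σxy = 2011.2, Σx² = 4417
Sxx = Σx² − (Σx)²/n = 4417 − 2880.111111 = 1536.888889
Sxy = Σxy − (Σx)(Σy)/n = 2011.2 − 1629.677778 = 381.522222
b = Sxy/Sxx = 381.522222/1536.888889 = 0.248243
a = ȳ − b·x̄ = 10.122222 − 0.248243·17.888889 = 5.681427
ŷ(7) = 5.681427 + 0.248243·7 = 7.419130
residual = y − ŷ = 4.8 − 7.419130 = -2.619130

-2.62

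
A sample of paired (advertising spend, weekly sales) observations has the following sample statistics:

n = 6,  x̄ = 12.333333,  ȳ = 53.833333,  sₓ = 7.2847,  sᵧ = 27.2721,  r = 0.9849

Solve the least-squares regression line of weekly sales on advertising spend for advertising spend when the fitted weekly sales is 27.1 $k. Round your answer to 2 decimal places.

5.08

b = r · sᵧ/sₓ = 0.9849 · 27.2721/7.2847 = 3.687220
a = ȳ − b·x̄ = 53.833333 − 3.687220·12.333333 = 8.357621
Set a + b·x = 27.1: x = (27.1 − 8.357621) / 3.687220 = 5.083065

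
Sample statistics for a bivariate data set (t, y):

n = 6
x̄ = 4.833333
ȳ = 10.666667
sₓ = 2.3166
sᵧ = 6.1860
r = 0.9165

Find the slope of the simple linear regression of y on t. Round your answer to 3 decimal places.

b = r · sᵧ/sₓ = 0.9165 · 6.186/2.3166 = 2.447323

2.447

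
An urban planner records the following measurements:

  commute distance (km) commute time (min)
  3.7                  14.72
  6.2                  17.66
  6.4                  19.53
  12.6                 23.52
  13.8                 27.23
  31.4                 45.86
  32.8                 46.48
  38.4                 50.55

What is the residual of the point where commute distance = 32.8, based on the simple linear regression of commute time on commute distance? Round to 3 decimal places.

n = 8, Σx = 145.3, Σy = 245.55, Σxy = 5866.742, Σx² = 3978.65
Sxx = Σx² − (Σx)²/n = 3978.65 − 2639.01125 = 1339.63875
Sxy = Σxy − (Σx)(Σy)/n = 5866.742 − 4459.801875 = 1406.940125
b = Sxy/Sxx = 1406.940125/1339.63875 = 1.050238
a = ȳ − b·x̄ = 30.69375 − 1.050238·18.1625 = 11.618794
ŷ(32.8) = 11.618794 + 1.050238·32.8 = 46.066615
residual = y − ŷ = 46.48 − 46.066615 = 0.413385

0.413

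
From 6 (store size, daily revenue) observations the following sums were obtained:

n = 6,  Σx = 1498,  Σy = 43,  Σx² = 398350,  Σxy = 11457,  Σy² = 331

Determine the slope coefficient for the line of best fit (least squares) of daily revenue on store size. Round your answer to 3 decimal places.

Sxx = Σx² − (Σx)²/n = 398350 − 374000.666667 = 24349.333333
Sxy = Σxy − (Σx)(Σy)/n = 11457 − 10735.666667 = 721.333333
b = Sxy/Sxx = 721.333333/24349.333333 = 0.029624

0.030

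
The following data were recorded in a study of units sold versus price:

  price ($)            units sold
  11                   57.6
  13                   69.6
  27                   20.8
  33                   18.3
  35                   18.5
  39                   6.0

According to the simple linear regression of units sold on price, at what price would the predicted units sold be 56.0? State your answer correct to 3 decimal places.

14.673

n = 6, Σx = 158, Σy = 190.8, Σxy = 3585.4, Σx² = 4854
Sxx = Σx² − (Σx)²/n = 4854 − 4160.666667 = 693.333333
Sxy = Σxy − (Σx)(Σy)/n = 3585.4 − 5024.4 = -1439
b = Sxy/Sxx = -1439/693.333333 = -2.075481
a = ȳ − b·x̄ = 31.8 − (-2.075481)·26.333333 = 86.454327
Set a + b·x = 56.0: x = (56.0 − 86.454327) / (-2.075481) = 14.673384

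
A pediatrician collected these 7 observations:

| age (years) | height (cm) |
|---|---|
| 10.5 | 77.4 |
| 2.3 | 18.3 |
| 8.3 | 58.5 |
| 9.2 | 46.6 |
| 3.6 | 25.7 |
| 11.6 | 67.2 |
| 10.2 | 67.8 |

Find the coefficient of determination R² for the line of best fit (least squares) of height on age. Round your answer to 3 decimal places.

0.889

n = 7, Σx = 55.7, Σy = 361.5, Σxy = 3332.66, Σx² = 520.63, Σy² = 21692.63
Sxx = Σx² − (Σx)²/n = 520.63 − 443.212857 = 77.417143
Sxy = Σxy − (Σx)(Σy)/n = 3332.66 − 2876.507143 = 456.152857
Syy = Σy² − (Σy)²/n = 21692.63 − 18668.892857 = 3023.737143
R² = Sxy²/(Sxx·Syy) = (456.152857)²/(77.417143·3023.737143) = 0.888873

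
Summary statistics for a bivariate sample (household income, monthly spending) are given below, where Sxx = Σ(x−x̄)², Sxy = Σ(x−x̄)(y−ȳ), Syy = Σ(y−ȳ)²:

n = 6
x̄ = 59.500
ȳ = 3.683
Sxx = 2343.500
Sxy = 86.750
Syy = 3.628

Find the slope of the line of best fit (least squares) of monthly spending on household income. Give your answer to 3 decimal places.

b = Sxy/Sxx = 86.75/2343.5 = 0.037017

0.037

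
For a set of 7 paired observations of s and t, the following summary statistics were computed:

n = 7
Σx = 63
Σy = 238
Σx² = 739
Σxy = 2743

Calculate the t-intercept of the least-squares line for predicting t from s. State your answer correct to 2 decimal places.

2.55

Sxx = Σx² − (Σx)²/n = 739 − 567 = 172
Sxy = Σxy − (Σx)(Σy)/n = 2743 − 2142 = 601
b = Sxy/Sxx = 601/172 = 3.494186
a = ȳ − b·x̄ = 34 − 3.494186·9 = 2.552326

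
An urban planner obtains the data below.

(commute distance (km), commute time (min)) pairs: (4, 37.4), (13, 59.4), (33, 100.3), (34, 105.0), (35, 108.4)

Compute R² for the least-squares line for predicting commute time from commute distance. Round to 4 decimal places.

n = 5, Σx = 119, Σy = 410.5, Σxy = 11595.7, Σx² = 3655, Σy² = 37762.77
Sxx = Σx² − (Σx)²/n = 3655 − 2832.2 = 822.8
Sxy = Σxy − (Σx)(Σy)/n = 11595.7 − 9769.9 = 1825.8
Syy = Σy² − (Σy)²/n = 37762.77 − 33702.05 = 4060.72
R² = Sxy²/(Sxx·Syy) = (1825.8)²/(822.8·4060.72) = 0.997721

0.9977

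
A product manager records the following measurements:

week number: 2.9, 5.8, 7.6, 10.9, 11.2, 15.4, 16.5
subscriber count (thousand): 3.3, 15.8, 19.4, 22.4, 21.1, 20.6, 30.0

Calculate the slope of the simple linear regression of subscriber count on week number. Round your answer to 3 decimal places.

1.422

n = 7, Σx = 70.3, Σy = 132.6, Σxy = 1541.37, Σx² = 853.47
Sxx = Σx² − (Σx)²/n = 853.47 − 706.012857 = 147.457143
Sxy = Σxy − (Σx)(Σy)/n = 1541.37 − 1331.682857 = 209.687143
b = Sxy/Sxx = 209.687143/147.457143 = 1.422021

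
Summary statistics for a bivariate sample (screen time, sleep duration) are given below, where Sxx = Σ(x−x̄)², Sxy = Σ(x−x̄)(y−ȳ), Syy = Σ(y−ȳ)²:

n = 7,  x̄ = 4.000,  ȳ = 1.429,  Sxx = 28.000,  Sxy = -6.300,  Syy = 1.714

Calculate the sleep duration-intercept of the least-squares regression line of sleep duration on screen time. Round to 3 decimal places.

b = Sxy/Sxx = -6.3/28 = -0.225
a = ȳ − b·x̄ = 1.429 − (-0.225)·4 = 2.329

2.329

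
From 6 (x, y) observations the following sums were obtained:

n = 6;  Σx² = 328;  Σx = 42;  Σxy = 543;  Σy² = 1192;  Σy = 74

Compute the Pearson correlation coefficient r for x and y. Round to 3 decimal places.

Sxx = Σx² − (Σx)²/n = 328 − 294 = 34
Sxy = Σxy − (Σx)(Σy)/n = 543 − 518 = 25
Syy = Σy² − (Σy)²/n = 1192 − 912.666667 = 279.333333
r = Sxy/√(Sxx·Syy) = 25/√(9497.333333) = 25/97.454263 = 0.256531

0.257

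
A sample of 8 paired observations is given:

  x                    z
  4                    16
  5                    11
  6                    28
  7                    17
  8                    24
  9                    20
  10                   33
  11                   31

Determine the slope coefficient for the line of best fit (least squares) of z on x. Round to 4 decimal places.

2.3571

n = 8, Σx = 60, Σy = 180, Σxy = 1449, Σx² = 492
Sxx = Σx² − (Σx)²/n = 492 − 450 = 42
Sxy = Σxy − (Σx)(Σy)/n = 1449 − 1350 = 99
b = Sxy/Sxx = 99/42 = 2.357143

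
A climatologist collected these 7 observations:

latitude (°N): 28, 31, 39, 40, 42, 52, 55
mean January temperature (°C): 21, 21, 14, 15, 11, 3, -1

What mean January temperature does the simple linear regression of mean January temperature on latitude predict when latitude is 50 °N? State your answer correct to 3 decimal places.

n = 7, Σx = 287, Σy = 84, Σxy = 2948, Σx² = 12359
Sxx = Σx² − (Σx)²/n = 12359 − 11767 = 592
Sxy = Σxy − (Σx)(Σy)/n = 2948 − 3444 = -496
b = Sxy/Sxx = -496/592 = -0.837838
a = ȳ − b·x̄ = 12 − (-0.837838)·41 = 46.351351
ŷ(50) = a + b·50 = 46.351351 + (-0.837838)·50 = 4.459459

4.459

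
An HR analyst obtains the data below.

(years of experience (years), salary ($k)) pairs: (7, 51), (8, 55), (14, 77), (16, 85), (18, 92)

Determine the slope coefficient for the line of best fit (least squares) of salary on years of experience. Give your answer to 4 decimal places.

n = 5, Σx = 63, Σy = 360, Σxy = 4891, Σx² = 889
Sxx = Σx² − (Σx)²/n = 889 − 793.8 = 95.2
Sxy = Σxy − (Σx)(Σy)/n = 4891 − 4536 = 355
b = Sxy/Sxx = 355/95.2 = 3.728992

3.7290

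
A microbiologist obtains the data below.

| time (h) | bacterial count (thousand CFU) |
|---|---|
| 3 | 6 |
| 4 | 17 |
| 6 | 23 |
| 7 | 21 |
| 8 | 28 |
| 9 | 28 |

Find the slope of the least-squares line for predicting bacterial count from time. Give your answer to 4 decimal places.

3.2981

n = 6, Σx = 37, Σy = 123, Σxy = 847, Σx² = 255
Sxx = Σx² − (Σx)²/n = 255 − 228.166667 = 26.833333
Sxy = Σxy − (Σx)(Σy)/n = 847 − 758.5 = 88.5
b = Sxy/Sxx = 88.5/26.833333 = 3.298137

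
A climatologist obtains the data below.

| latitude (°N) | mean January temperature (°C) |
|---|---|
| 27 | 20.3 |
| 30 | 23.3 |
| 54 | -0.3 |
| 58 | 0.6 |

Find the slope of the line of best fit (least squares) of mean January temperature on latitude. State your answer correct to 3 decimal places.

-0.766

n = 4, Σx = 169, Σy = 43.9, Σxy = 1265.7, Σx² = 7909
Sxx = Σx² − (Σx)²/n = 7909 − 7140.25 = 768.75
Sxy = Σxy − (Σx)(Σy)/n = 1265.7 − 1854.775 = -589.075
b = Sxy/Sxx = -589.075/768.75 = -0.766276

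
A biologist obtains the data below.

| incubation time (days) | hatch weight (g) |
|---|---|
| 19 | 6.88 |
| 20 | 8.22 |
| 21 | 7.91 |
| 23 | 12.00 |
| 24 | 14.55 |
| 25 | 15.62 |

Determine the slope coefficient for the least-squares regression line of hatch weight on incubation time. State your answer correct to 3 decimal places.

1.535

n = 6, Σx = 132, Σy = 65.18, Σxy = 1476.93, Σx² = 2932
Sxx = Σx² − (Σx)²/n = 2932 − 2904 = 28
Sxy = Σxy − (Σx)(Σy)/n = 1476.93 − 1433.96 = 42.97
b = Sxy/Sxx = 42.97/28 = 1.534643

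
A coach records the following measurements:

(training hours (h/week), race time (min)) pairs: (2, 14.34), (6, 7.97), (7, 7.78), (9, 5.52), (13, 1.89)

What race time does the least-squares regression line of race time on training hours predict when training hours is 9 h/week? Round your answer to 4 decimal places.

n = 5, Σx = 37, Σy = 37.5, Σxy = 205.21, Σx² = 339
Sxx = Σx² − (Σx)²/n = 339 − 273.8 = 65.2
Sxy = Σxy − (Σx)(Σy)/n = 205.21 − 277.5 = -72.29
b = Sxy/Sxx = -72.29/65.2 = -1.108742
a = ȳ − b·x̄ = 7.5 − (-1.108742)·7.4 = 15.704693
ŷ(9) = a + b·9 = 15.704693 + (-1.108742)·9 = 5.726012

5.7260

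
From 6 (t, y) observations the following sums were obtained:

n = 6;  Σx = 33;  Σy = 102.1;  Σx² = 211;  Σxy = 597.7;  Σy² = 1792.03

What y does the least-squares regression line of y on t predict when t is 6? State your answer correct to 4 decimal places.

Sxx = Σx² − (Σx)²/n = 211 − 181.5 = 29.5
Sxy = Σxy − (Σx)(Σy)/n = 597.7 − 561.55 = 36.15
b = Sxy/Sxx = 36.15/29.5 = 1.225424
a = ȳ − b·x̄ = 17.016667 − 1.225424·5.5 = 10.276836
ŷ(6) = a + b·6 = 10.276836 + 1.225424·6 = 17.629379

17.6294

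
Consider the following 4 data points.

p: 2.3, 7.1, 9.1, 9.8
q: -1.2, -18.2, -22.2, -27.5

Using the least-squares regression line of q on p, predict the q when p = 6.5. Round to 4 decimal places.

n = 4, Σx = 28.3, Σy = -69.1, Σxy = -603.5, Σx² = 234.55
Sxx = Σx² − (Σx)²/n = 234.55 − 200.2225 = 34.3275
Sxy = Σxy − (Σx)(Σy)/n = -603.5 − (-488.8825) = -114.6175
b = Sxy/Sxx = -114.6175/34.3275 = -3.338941
a = ȳ − b·x̄ = -17.275 − (-3.338941)·7.075 = 6.348008
ŷ(6.5) = a + b·6.5 = 6.348008 + (-3.338941)·6.5 = -15.355109

-15.3551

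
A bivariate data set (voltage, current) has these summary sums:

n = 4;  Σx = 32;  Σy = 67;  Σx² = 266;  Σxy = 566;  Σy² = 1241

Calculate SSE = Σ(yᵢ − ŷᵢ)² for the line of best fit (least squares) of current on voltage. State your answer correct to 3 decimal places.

Sxx = Σx² − (Σx)²/n = 266 − 256 = 10
Sxy = Σxy − (Σx)(Σy)/n = 566 − 536 = 30
Syy = Σy² − (Σy)²/n = 1241 − 1122.25 = 118.75
b = Sxy/Sxx = 30/10 = 3
SSE = Syy − b·Sxy = 118.75 − 3·30 = 28.75

28.750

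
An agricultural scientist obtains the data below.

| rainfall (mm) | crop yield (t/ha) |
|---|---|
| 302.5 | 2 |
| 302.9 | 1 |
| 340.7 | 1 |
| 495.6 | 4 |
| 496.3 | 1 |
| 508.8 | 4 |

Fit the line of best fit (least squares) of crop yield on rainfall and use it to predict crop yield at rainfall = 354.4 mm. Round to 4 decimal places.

n = 6, Σx = 2446.8, Σy = 13, Σxy = 5762.5, Σx² = 1050141.64
Sxx = Σx² − (Σx)²/n = 1050141.64 − 997805.04 = 52336.6
Sxy = Σxy − (Σx)(Σy)/n = 5762.5 − 5301.4 = 461.1
b = Sxy/Sxx = 461.1/52336.6 = 0.008810
a = ȳ − b·x̄ = 2.166667 − 0.008810·407.8 = -1.426165
ŷ(354.4) = a + b·354.4 = -1.426165 + 0.008810·354.4 = 1.696198

1.6962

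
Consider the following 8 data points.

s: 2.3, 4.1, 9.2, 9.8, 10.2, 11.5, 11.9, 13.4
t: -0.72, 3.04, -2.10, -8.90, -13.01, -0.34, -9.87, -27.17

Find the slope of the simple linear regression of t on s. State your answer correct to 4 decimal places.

n = 8, Σx = 72.4, Σy = -59.07, Σxy = -713.875, Σx² = 760.24
Sxx = Σx² − (Σx)²/n = 760.24 − 655.22 = 105.02
Sxy = Σxy − (Σx)(Σy)/n = -713.875 − (-534.5835) = -179.2915
b = Sxy/Sxx = -179.2915/105.02 = -1.707213

-1.7072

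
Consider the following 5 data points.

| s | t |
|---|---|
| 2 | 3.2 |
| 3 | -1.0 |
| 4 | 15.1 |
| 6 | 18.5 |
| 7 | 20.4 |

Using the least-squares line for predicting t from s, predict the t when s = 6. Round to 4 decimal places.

17.7814

n = 5, Σx = 22, Σy = 56.2, Σxy = 317.6, Σx² = 114
Sxx = Σx² − (Σx)²/n = 114 − 96.8 = 17.2
Sxy = Σxy − (Σx)(Σy)/n = 317.6 − 247.28 = 70.32
b = Sxy/Sxx = 70.32/17.2 = 4.088372
a = ȳ − b·x̄ = 11.24 − 4.088372·4.4 = -6.748837
ŷ(6) = a + b·6 = -6.748837 + 4.088372·6 = 17.781395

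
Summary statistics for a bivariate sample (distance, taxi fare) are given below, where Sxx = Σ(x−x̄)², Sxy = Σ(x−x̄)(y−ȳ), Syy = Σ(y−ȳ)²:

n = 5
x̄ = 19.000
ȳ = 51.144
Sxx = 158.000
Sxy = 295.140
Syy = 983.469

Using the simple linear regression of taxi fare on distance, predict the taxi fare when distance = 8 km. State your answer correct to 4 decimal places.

30.5963

b = Sxy/Sxx = 295.14/158 = 1.867975
a = ȳ − b·x̄ = 51.144 − 1.867975·19 = 15.652481
ŷ(8) = a + b·8 = 15.652481 + 1.867975·8 = 30.596278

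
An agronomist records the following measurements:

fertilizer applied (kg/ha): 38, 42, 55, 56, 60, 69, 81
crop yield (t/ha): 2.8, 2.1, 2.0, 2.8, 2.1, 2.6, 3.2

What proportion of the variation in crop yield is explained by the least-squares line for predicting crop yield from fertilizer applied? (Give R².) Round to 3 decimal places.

n = 7, Σx = 401, Σy = 17.6, Σxy = 1026, Σx² = 24291, Σy² = 45.5
Sxx = Σx² − (Σx)²/n = 24291 − 22971.571429 = 1319.428571
Sxy = Σxy − (Σx)(Σy)/n = 1026 − 1008.228571 = 17.771429
Syy = Σy² − (Σy)²/n = 45.5 − 44.251429 = 1.248571
R² = Sxy²/(Sxx·Syy) = (17.771429)²/(1319.428571·1.248571) = 0.191710

0.192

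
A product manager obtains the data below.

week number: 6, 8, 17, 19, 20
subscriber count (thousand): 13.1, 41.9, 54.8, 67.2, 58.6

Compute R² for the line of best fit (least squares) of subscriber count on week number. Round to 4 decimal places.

n = 5, Σx = 70, Σy = 235.6, Σxy = 3794.2, Σx² = 1150, Σy² = 12880.06
Sxx = Σx² − (Σx)²/n = 1150 − 980 = 170
Sxy = Σxy − (Σx)(Σy)/n = 3794.2 − 3298.4 = 495.8
Syy = Σy² − (Σy)²/n = 12880.06 − 11101.472 = 1778.588
R² = Sxy²/(Sxx·Syy) = (495.8)²/(170·1778.588) = 0.812997

0.8130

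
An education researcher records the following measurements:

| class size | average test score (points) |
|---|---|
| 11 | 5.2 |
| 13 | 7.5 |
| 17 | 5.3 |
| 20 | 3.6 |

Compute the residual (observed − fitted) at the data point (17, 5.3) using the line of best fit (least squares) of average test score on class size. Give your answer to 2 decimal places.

n = 4, Σx = 61, Σy = 21.6, Σxy = 316.8, Σx² = 979
Sxx = Σx² − (Σx)²/n = 979 − 930.25 = 48.75
Sxy = Σxy − (Σx)(Σy)/n = 316.8 − 329.4 = -12.6
b = Sxy/Sxx = -12.6/48.75 = -0.258462
a = ȳ − b·x̄ = 5.4 − (-0.258462)·15.25 = 9.341538
ŷ(17) = 9.341538 + (-0.258462)·17 = 4.947692
residual = y − ŷ = 5.3 − 4.947692 = 0.352308

0.35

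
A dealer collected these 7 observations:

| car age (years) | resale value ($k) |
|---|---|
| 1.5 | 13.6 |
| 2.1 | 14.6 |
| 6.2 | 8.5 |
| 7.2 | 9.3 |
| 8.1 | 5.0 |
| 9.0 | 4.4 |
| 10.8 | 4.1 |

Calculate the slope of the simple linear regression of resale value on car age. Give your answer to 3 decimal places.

-1.199

n = 7, Σx = 44.9, Σy = 59.5, Σxy = 295.1, Σx² = 360.19
Sxx = Σx² − (Σx)²/n = 360.19 − 288.001429 = 72.188571
Sxy = Σxy − (Σx)(Σy)/n = 295.1 − 381.65 = -86.55
b = Sxy/Sxx = -86.55/72.188571 = -1.198943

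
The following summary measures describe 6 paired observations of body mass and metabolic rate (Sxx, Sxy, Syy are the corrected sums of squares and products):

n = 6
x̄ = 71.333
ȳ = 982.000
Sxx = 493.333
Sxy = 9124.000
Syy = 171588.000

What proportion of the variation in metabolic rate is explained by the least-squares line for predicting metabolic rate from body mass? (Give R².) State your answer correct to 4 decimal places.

R² = Sxy²/(Sxx·Syy) = (9124)²/(493.333·171588) = 0.983430

0.9834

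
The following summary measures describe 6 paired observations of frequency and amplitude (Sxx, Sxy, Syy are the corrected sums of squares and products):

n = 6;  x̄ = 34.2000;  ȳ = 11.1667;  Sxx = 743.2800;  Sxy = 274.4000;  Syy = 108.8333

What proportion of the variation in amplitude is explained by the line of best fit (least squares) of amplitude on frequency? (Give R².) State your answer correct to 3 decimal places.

0.931

R² = Sxy²/(Sxx·Syy) = (274.4)²/(743.28·108.8333) = 0.930795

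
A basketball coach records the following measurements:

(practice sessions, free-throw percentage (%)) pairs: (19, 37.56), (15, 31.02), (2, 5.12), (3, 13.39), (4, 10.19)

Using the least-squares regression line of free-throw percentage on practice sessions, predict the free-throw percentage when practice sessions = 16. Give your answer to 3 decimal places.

n = 5, Σx = 43, Σy = 97.28, Σxy = 1270.11, Σx² = 615
Sxx = Σx² − (Σx)²/n = 615 − 369.8 = 245.2
Sxy = Σxy − (Σx)(Σy)/n = 1270.11 − 836.608 = 433.502
b = Sxy/Sxx = 433.502/245.2 = 1.767953
a = ȳ − b·x̄ = 19.456 − 1.767953·8.6 = 4.251607
ŷ(16) = a + b·16 = 4.251607 + 1.767953·16 = 32.538850

32.539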